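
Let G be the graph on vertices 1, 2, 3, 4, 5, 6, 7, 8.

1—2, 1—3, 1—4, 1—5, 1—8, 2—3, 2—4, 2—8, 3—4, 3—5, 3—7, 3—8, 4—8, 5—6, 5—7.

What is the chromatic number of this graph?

1, 2, 3, 4, 8 are pairwise adjacent (a clique of size 5), so at least 5 colors are needed.
5 colors suffice: 1=b, 2=c, 3=a, 4=d, 5=c, 6=a, 7=b, 8=e. No two adjacent vertices share a color.

5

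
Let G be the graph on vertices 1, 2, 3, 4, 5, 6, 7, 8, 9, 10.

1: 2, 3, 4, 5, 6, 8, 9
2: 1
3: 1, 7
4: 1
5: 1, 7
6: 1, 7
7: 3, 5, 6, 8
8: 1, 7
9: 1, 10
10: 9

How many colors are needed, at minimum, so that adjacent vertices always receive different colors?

1 and 3 are adjacent, so at least 2 colors are needed.
A valid assignment using 2 colors: 1=red, 2=blue, 3=blue, 4=blue, 5=blue, 6=blue, 7=red, 8=blue, 9=blue, 10=red. No two adjacent vertices share a color.

2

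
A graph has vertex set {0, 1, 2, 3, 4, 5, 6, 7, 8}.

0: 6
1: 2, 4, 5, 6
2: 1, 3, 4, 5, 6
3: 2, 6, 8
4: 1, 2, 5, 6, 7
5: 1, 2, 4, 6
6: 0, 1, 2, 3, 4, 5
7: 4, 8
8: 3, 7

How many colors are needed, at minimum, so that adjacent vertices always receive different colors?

5

1, 2, 4, 5, 6 are mutually adjacent (a clique of size 5), so at least 5 colors are needed.
5 colors suffice: color a → {6, 7}; color b → {0, 2, 8}; color c → {3, 4}; color d → {5}; color e → {1}. Every edge joins two different colors.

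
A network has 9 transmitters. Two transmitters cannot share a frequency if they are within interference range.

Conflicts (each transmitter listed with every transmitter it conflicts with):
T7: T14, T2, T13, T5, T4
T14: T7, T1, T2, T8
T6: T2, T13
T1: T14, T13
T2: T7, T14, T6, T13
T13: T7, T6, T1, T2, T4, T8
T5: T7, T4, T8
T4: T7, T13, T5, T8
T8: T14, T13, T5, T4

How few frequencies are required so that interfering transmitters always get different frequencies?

3

T7, T13, T4 all conflict with each other, so at least 3 frequencies are needed.
3 frequencies suffice: T7=2, T14=1, T6=2, T1=2, T2=3, T13=1, T5=1, T4=3, T8=2. Every pair that conflicts lands in different frequencies.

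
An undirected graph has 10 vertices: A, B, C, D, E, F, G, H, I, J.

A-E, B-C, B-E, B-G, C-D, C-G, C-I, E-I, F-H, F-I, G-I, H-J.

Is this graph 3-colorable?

The chromatic number is 3. B, C, G are mutually adjacent, so at least 3 colors are needed.
One proper 3-coloring: A=red, B=red, C=blue, D=red, E=blue, F=blue, G=green, H=red, I=red, J=blue.
That is already a proper 3-coloring.

Yes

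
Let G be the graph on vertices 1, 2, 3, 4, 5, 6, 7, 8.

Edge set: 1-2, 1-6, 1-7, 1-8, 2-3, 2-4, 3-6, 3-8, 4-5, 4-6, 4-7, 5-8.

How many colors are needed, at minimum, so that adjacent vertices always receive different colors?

3

The cycle 1-8-5-4-6-1 has odd length 5, so it cannot be 2-colored; at least 3 colors are needed.
3 colors suffice: color a → {1, 3, 4}; color b → {2, 6, 7, 8}; color c → {5}. Every edge joins two different colors.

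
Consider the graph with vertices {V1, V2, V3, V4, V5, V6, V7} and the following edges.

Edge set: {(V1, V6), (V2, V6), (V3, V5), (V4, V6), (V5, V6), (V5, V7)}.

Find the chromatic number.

2

V5 and V6 are adjacent, so at least 2 colors are needed.
A valid assignment using 2 colors: V1=B, V2=B, V3=R, V4=B, V5=B, V6=R, V7=R. Every edge joins two different colors.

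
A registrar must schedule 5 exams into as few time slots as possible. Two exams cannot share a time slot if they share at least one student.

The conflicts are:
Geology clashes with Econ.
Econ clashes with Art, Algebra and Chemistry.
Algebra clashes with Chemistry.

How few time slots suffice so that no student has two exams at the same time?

Econ, Algebra, Chemistry pairwise conflict, so at least 3 time slots are needed.
3 time slots suffice: time slot 1 → {Econ}; time slot 2 → {Geology, Art, Chemistry}; time slot 3 → {Algebra}. Every pair that conflicts lands in different time slots.

3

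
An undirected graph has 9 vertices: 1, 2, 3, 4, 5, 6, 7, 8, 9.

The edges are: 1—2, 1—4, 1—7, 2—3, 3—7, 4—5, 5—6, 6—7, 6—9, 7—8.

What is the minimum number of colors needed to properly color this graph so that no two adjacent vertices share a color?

3

The cycle 4-5-6-7-1-4 has odd length 5, so it cannot be 2-colored; at least 3 colors are needed.
3 colors suffice: color red → {2, 5, 7, 9}; color blue → {1, 3, 6, 8}; color green → {4}. No two adjacent vertices share a color.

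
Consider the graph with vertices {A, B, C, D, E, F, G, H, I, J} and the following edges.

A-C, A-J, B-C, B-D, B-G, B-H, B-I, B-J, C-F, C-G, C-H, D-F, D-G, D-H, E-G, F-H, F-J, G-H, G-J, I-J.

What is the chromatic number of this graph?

B, D, G, H are mutually adjacent (a clique of size 4), so at least 4 colors are needed.
4 colors suffice: A=1, B=1, C=4, D=4, E=1, F=1, G=2, H=3, I=2, J=3. Each edge has distinct colors on its endpoints.

4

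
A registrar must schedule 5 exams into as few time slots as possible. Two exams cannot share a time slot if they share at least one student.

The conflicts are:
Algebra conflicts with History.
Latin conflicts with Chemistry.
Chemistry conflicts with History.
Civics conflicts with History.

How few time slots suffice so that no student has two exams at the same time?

2

Civics and History conflict, so at least 2 time slots are needed.
2 time slots suffice: time slot 1 → {Latin, History}; time slot 2 → {Algebra, Chemistry, Civics}. No two conflicting exams share a time slot.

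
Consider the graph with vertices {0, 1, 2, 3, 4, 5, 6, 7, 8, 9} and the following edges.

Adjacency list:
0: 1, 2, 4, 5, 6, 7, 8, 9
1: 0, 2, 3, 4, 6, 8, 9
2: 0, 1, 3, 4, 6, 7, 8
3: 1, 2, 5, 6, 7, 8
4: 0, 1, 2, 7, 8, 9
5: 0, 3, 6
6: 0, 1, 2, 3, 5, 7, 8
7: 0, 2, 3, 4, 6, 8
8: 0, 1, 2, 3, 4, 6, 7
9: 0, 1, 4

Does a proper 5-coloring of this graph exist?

The chromatic number is 5. 0, 2, 6, 7, 8 are pairwise adjacent (a clique of size 5), so at least 5 colors are needed.
5 colors suffice: color a → {0, 3}; color b → {5, 8, 9}; color c → {1, 7}; color d → {4, 6}; color e → {2}.
That is already a proper 5-coloring.

Yes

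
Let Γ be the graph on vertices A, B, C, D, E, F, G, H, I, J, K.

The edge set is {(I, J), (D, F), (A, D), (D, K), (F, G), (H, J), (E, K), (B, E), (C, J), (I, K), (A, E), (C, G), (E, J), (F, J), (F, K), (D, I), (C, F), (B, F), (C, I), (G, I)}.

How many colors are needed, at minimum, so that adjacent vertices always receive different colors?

C, G, I form a triangle, so at least 3 colors are needed.
A valid assignment using 3 colors: A=2, B=2, C=3, D=3, E=1, F=1, G=2, H=1, I=1, J=2, K=2. No two adjacent vertices share a color.

3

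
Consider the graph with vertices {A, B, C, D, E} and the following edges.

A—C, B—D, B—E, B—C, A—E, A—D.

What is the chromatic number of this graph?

2

A and D are adjacent, so at least 2 colors are needed.
2 colors suffice: color 1 → {A, B}; color 2 → {C, D, E}. No two adjacent vertices share a color.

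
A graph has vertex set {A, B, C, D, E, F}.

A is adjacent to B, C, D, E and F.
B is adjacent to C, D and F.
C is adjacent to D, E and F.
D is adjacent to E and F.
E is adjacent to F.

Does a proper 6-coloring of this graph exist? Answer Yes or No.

Yes

The chromatic number is 5. A, B, C, D, F are pairwise adjacent (a clique of size 5), so at least 5 colors are needed.
A valid assignment using 5 colors: A=4, B=5, C=2, D=3, E=5, F=1.
Since 6 ≥ 5, a proper 6-coloring certainly exists.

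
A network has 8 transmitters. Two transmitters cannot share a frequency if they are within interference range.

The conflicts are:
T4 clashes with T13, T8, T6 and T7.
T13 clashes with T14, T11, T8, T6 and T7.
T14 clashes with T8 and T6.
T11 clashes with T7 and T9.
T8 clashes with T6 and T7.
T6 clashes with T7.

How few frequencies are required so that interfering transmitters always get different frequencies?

5

T4, T13, T8, T6, T7 all conflict with each other, so at least 5 frequencies are needed.
A valid assignment using 5 frequencies: T4=5, T13=1, T14=2, T11=3, T8=3, T6=4, T7=2, T9=1. Every pair that conflicts lands in different frequencies.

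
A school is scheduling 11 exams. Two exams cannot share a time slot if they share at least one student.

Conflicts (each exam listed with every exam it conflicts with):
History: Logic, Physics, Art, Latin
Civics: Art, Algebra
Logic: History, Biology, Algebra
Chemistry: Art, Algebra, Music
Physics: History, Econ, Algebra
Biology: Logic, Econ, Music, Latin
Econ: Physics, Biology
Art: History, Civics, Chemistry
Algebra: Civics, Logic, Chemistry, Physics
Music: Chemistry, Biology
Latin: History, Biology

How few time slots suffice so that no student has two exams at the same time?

3

The cycle Logic-Algebra-Chemistry-Art-History-Logic has odd length 5, so it cannot be 2-colored; at least 3 time slots are needed.
3 time slots suffice: History=1, Civics=2, Logic=2, Chemistry=2, Physics=2, Biology=1, Econ=3, Art=3, Algebra=1, Music=3, Latin=2. Each listed conflict is separated.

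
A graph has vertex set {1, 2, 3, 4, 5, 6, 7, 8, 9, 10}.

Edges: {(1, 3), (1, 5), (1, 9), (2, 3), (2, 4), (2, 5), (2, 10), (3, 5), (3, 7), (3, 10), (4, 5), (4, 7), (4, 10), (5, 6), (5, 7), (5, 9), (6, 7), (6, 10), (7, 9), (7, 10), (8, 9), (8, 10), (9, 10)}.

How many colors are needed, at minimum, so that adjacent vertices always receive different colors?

5, 6, 7 are mutually adjacent, so at least 3 colors are needed.
A valid assignment using 3 colors: 1=b, 2=b, 3=c, 4=c, 5=a, 6=c, 7=b, 8=b, 9=c, 10=a. Each edge has distinct colors on its endpoints.

3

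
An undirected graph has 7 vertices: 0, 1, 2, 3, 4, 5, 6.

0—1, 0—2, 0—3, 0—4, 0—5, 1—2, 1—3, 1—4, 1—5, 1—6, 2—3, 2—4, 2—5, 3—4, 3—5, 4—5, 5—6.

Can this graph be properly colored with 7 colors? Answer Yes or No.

The chromatic number is 6. 0, 1, 2, 3, 4, 5 are pairwise adjacent (a clique of size 6), so at least 6 colors are needed.
A valid assignment using 6 colors: 0=yellow, 1=blue, 2=green, 3=orange, 4=purple, 5=red, 6=green.
Since 7 ≥ 6, a proper 7-coloring certainly exists.

Yes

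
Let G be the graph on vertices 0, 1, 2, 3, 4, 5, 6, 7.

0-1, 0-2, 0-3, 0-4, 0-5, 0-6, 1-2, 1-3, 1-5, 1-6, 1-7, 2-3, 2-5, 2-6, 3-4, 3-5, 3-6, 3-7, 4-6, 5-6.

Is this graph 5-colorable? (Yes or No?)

0, 1, 2, 3, 5, 6 are pairwise adjacent (a clique of size 6), so at least 6 colors are needed.
So 5 colors are not enough.

No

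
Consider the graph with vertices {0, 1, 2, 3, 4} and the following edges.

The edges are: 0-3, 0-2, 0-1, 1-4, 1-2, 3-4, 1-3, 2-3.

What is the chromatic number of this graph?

0, 1, 2, 3 are mutually adjacent (a clique of size 4), so at least 4 colors are needed.
4 colors suffice: 0=d, 1=a, 2=c, 3=b, 4=c. Each edge has distinct colors on its endpoints.

4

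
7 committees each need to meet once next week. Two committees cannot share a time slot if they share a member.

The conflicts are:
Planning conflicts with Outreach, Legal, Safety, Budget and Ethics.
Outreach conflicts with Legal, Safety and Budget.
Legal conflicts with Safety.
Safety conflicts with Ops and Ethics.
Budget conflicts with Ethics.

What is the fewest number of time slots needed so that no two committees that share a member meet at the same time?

4

Planning, Outreach, Legal, Safety pairwise conflict, so at least 4 time slots are needed.
4 time slots suffice: time slot 1 → {Safety, Budget}; time slot 2 → {Planning, Ops}; time slot 3 → {Outreach, Ethics}; time slot 4 → {Legal}. No two conflicting committees share a time slot.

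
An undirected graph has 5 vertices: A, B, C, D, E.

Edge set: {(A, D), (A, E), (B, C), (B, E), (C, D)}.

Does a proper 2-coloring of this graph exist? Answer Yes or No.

The cycle C-D-A-E-B-C has odd length 5, so it cannot be 2-colored; at least 3 colors are needed.
So 2 colors are not enough.

No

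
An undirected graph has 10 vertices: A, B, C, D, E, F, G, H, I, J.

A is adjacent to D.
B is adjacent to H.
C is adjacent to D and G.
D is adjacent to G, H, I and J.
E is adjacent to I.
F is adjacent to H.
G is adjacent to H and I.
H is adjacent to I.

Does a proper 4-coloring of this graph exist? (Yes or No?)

Yes

The chromatic number is 4. D, G, H, I form a clique, so at least 4 colors are needed.
4 colors suffice: color 1 → {B, D, E, F}; color 2 → {A, C, H, J}; color 3 → {I}; color 4 → {G}.
That is already a proper 4-coloring.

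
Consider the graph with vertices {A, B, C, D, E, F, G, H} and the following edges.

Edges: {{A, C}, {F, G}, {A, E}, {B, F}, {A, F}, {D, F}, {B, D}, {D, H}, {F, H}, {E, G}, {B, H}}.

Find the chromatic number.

B, D, F, H are pairwise adjacent (a clique of size 4), so at least 4 colors are needed.
4 colors suffice: A=blue, B=yellow, C=red, D=blue, E=red, F=red, G=blue, H=green. No two adjacent vertices share a color.

4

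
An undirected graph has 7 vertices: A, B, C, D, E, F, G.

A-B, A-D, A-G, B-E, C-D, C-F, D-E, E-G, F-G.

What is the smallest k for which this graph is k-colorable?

3

The cycle A-D-C-F-G-A has odd length 5, so it cannot be 2-colored; at least 3 colors are needed.
A valid assignment using 3 colors: A=2, B=1, C=2, D=1, E=2, F=3, G=1. Every edge joins two different colors.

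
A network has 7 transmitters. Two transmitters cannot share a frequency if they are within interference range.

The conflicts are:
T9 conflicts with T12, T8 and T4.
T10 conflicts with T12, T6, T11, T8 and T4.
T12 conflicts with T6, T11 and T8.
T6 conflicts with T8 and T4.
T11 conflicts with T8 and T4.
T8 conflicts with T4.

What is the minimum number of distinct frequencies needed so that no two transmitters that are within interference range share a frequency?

T10, T12, T6, T8 pairwise conflict, so at least 4 frequencies are needed.
4 frequencies suffice: frequency 1 → {T8}; frequency 2 → {T9, T10}; frequency 3 → {T12, T4}; frequency 4 → {T6, T11}. No two conflicting transmitters share a frequency.

4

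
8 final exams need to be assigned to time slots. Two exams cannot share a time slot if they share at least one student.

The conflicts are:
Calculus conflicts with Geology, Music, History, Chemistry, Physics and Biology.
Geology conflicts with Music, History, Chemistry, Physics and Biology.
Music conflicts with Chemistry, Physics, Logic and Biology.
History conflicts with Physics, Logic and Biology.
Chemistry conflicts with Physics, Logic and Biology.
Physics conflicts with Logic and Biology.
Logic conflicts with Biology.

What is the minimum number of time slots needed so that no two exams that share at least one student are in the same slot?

6

Calculus, Geology, Music, Chemistry, Physics, Biology all conflict with each other, so at least 6 time slots are needed.
6 time slots suffice: time slot 1 → {Physics}; time slot 2 → {Biology}; time slot 3 → {Calculus, Logic}; time slot 4 → {History, Chemistry}; time slot 5 → {Music}; time slot 6 → {Geology}. Every pair that conflicts lands in different time slots.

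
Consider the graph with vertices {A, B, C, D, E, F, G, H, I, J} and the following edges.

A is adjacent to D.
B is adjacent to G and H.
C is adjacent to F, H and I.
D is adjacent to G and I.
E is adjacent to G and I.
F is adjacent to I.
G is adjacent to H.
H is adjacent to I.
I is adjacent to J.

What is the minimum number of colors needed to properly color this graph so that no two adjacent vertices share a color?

3

C, H, I are mutually adjacent, so at least 3 colors are needed.
3 colors suffice: color red → {A, G, I}; color blue → {D, E, F, H, J}; color green → {B, C}. No two adjacent vertices share a color.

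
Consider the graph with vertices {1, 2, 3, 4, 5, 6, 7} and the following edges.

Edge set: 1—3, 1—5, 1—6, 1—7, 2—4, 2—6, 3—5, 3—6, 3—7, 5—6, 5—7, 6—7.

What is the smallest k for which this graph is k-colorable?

5

1, 3, 5, 6, 7 are mutually adjacent (a clique of size 5), so at least 5 colors are needed.
5 colors suffice: color red → {4, 6}; color blue → {2, 7}; color green → {5}; color yellow → {1}; color purple → {3}. Each edge has distinct colors on its endpoints.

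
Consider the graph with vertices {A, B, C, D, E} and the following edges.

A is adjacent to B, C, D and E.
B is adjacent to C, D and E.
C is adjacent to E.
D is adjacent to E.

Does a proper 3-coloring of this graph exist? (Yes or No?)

A, B, D, E are pairwise adjacent (a clique of size 4), so at least 4 colors are needed.
So 3 colors are not enough.

No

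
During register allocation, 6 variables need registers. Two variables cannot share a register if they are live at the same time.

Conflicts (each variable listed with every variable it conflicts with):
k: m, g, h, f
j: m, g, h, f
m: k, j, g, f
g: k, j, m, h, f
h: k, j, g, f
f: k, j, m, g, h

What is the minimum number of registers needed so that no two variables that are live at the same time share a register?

4

k, g, h, f are mutually in conflict, so at least 4 registers are needed.
4 registers suffice: register 1 → {g}; register 2 → {f}; register 3 → {m, h}; register 4 → {k, j}. Every pair that conflicts lands in different registers.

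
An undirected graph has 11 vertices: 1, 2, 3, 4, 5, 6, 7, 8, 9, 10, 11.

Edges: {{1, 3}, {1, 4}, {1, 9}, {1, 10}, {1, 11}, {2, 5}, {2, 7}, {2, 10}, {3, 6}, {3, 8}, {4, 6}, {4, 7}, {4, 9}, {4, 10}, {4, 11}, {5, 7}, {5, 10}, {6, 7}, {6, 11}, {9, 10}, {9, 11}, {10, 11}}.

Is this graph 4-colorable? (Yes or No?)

No

1, 4, 9, 10, 11 are pairwise adjacent (a clique of size 5), so at least 5 colors are needed.
So 4 colors are not enough.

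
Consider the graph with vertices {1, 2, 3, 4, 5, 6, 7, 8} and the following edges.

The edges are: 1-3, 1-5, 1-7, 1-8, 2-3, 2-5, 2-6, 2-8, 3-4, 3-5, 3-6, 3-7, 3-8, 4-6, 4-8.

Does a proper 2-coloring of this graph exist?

No

2, 3, 8 form a triangle, so at least 3 colors are needed.
So 2 colors are not enough.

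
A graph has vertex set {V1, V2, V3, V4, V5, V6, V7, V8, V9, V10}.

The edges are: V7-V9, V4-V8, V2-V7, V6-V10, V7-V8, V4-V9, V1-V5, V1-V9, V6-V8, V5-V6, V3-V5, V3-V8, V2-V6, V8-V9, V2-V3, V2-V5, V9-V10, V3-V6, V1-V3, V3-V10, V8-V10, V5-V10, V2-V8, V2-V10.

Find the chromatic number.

5

V2, V3, V6, V8, V10 are pairwise adjacent (a clique of size 5), so at least 5 colors are needed.
5 colors suffice: color red → {V5, V8}; color blue → {V1, V4, V7, V10}; color green → {V3, V9}; color yellow → {V2}; color purple → {V6}. Every edge joins two different colors.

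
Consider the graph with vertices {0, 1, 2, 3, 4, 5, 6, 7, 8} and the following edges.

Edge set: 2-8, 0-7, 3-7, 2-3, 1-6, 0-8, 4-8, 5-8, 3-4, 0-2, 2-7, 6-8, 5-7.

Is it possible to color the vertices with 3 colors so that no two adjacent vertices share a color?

The chromatic number is 3. 0, 2, 8 form a triangle, so at least 3 colors are needed.
3 colors suffice: color a → {1, 7, 8}; color b → {2, 4, 5, 6}; color c → {0, 3}.
That is already a proper 3-coloring.

Yes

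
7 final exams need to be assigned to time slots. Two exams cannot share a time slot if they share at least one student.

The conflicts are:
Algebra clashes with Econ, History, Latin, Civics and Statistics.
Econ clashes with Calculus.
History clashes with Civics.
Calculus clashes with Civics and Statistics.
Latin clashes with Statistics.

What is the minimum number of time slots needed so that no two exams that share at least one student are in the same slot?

Algebra, Latin, Statistics all conflict with each other, so at least 3 time slots are needed.
3 time slots suffice: time slot 1 → {Algebra, Calculus}; time slot 2 → {Econ, Civics, Statistics}; time slot 3 → {History, Latin}. No two conflicting exams share a time slot.

3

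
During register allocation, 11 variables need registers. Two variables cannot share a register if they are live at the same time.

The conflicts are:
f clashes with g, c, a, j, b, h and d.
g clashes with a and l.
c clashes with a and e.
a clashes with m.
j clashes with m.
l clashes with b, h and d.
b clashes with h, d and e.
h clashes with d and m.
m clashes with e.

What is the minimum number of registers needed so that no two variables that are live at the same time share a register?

4

l, b, h, d all conflict with each other, so at least 4 registers are needed.
4 registers suffice: register 1 → {f, l, m}; register 2 → {a, j, h, e}; register 3 → {g, c, b}; register 4 → {d}. Each listed conflict is separated.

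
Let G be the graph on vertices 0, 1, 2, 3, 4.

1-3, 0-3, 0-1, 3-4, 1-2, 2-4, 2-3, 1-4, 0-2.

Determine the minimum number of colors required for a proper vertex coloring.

4

0, 1, 2, 3 are pairwise adjacent (a clique of size 4), so at least 4 colors are needed.
4 colors suffice: color a → {2}; color b → {1}; color c → {3}; color d → {0, 4}. Each edge has distinct colors on its endpoints.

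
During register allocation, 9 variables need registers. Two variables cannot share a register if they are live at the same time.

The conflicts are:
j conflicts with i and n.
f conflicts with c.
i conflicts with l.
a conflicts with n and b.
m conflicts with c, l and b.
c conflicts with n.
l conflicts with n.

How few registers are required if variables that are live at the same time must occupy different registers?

3

The cycle c-n-a-b-m-c has odd length 5, so it cannot be 2-colored; at least 3 registers are needed.
A valid assignment using 3 registers: j=2, f=1, i=1, a=2, m=1, c=2, l=2, n=1, b=3. Each listed conflict is separated.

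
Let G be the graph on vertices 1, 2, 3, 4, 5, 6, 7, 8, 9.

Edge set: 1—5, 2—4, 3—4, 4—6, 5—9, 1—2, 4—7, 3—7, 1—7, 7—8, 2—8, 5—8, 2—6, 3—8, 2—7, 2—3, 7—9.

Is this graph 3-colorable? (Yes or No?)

No

2, 3, 4, 7 are pairwise adjacent (a clique of size 4), so at least 4 colors are needed.
So 3 colors are not enough.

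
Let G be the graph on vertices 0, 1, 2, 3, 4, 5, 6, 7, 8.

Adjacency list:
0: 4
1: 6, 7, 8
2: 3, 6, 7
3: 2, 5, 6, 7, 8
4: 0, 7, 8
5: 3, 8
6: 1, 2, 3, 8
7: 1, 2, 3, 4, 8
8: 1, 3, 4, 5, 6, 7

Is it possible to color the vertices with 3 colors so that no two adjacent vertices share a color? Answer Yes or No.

The chromatic number is 3. 4, 7, 8 are pairwise adjacent, so at least 3 colors are needed.
3 colors suffice: 0=red, 1=green, 2=red, 3=green, 4=green, 5=blue, 6=blue, 7=blue, 8=red.
That is already a proper 3-coloring.

Yes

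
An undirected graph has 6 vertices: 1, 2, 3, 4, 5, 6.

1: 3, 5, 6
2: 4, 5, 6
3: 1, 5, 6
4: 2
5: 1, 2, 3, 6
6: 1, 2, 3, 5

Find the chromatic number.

4

1, 3, 5, 6 form a clique, so at least 4 colors are needed.
One proper 4-coloring: 1=yellow, 2=green, 3=green, 4=red, 5=red, 6=blue. No two adjacent vertices share a color.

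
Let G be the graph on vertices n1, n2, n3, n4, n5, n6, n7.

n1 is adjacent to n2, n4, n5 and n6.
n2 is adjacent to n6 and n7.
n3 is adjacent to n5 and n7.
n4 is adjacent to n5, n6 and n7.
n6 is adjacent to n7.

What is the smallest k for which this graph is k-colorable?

3

n1, n2, n6 are mutually adjacent, so at least 3 colors are needed.
3 colors suffice: n1=1, n2=2, n3=2, n4=2, n5=3, n6=3, n7=1. Every edge joins two different colors.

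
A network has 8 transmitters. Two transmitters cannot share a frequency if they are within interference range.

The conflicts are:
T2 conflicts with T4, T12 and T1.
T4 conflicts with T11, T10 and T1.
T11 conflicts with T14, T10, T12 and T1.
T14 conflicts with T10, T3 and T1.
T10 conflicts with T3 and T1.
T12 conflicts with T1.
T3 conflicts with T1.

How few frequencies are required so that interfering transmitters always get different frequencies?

4

T14, T10, T3, T1 all conflict with each other, so at least 4 frequencies are needed.
4 frequencies suffice: frequency 1 → {T1}; frequency 2 → {T2, T10}; frequency 3 → {T11, T3}; frequency 4 → {T4, T14, T12}. Each listed conflict is separated.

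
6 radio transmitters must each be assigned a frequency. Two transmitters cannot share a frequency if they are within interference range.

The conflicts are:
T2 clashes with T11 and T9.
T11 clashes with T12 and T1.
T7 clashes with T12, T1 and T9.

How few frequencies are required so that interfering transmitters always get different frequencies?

The cycle T7-T12-T11-T2-T9-T7 has odd length 5, so it cannot be 2-colored; at least 3 frequencies are needed.
A valid assignment using 3 frequencies: T2=3, T11=1, T7=1, T12=2, T1=2, T9=2. Each listed conflict is separated.

3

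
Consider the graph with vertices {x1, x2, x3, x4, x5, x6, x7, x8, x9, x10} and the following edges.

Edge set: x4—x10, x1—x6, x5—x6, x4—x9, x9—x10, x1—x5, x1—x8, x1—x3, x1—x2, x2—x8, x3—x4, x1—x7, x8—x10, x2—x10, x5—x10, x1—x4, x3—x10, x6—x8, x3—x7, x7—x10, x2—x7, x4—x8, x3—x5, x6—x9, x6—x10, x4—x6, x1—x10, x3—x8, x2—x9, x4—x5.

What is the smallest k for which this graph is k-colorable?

x1, x3, x4, x5, x10 form a clique, so at least 5 colors are needed.
One proper 5-coloring: x1=B, x2=G, x3=Y, x4=G, x5=P, x6=Y, x7=P, x8=P, x9=B, x10=R. Every edge joins two different colors.

5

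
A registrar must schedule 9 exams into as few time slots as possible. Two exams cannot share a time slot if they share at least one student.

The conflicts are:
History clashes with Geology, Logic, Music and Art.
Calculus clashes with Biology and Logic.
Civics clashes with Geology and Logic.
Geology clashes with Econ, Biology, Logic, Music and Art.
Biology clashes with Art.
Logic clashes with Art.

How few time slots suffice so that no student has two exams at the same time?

History, Geology, Logic, Art are mutually in conflict, so at least 4 time slots are needed.
Using 4 time slots: History=4, Calculus=1, Civics=3, Geology=1, Econ=2, Biology=2, Logic=2, Music=2, Art=3. Each listed conflict is separated.

4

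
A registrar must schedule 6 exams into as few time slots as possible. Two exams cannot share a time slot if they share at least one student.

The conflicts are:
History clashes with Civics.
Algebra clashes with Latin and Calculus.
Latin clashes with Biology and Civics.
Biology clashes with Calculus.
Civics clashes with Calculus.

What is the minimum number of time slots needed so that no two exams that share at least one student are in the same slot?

Latin and Biology conflict, so at least 2 time slots are needed.
A valid assignment using 2 time slots: History=1, Algebra=2, Latin=1, Biology=2, Civics=2, Calculus=1. No two conflicting exams share a time slot.

2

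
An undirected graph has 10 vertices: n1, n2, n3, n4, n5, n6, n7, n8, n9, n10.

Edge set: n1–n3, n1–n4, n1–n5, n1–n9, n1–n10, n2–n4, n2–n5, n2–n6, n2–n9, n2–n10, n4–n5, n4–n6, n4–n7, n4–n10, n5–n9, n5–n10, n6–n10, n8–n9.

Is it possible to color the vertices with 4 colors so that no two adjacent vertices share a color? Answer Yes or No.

Yes

The chromatic number is 4. n1, n4, n5, n10 are mutually adjacent (a clique of size 4), so at least 4 colors are needed.
A valid assignment using 4 colors: n1=2, n2=2, n3=1, n4=1, n5=3, n6=3, n7=2, n8=2, n9=1, n10=4.
That is already a proper 4-coloring.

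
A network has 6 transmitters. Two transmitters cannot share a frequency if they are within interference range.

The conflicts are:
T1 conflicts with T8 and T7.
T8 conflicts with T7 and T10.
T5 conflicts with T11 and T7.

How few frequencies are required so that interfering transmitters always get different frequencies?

T1, T8, T7 pairwise conflict, so at least 3 frequencies are needed.
Using 3 frequencies: T1=3, T8=2, T5=2, T11=1, T7=1, T10=1. No two conflicting transmitters share a frequency.

3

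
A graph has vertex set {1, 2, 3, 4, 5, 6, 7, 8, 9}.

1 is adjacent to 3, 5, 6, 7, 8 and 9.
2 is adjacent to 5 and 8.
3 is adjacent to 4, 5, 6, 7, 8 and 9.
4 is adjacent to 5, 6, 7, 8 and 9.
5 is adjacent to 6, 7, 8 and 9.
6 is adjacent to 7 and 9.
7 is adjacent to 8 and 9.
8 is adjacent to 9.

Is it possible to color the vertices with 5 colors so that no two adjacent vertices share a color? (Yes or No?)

No

3, 4, 5, 7, 8, 9 are pairwise adjacent (a clique of size 6), so at least 6 colors are needed.
So 5 colors are not enough.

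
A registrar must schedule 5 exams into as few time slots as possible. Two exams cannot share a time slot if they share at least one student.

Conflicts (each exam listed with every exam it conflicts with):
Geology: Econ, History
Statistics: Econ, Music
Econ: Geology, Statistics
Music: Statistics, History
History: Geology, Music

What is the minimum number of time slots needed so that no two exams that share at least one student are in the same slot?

The cycle Statistics-Econ-Geology-History-Music-Statistics has odd length 5, so it cannot be 2-colored; at least 3 time slots are needed.
3 time slots suffice: time slot 1 → {Geology, Statistics}; time slot 2 → {Econ, History}; time slot 3 → {Music}. No two conflicting exams share a time slot.

3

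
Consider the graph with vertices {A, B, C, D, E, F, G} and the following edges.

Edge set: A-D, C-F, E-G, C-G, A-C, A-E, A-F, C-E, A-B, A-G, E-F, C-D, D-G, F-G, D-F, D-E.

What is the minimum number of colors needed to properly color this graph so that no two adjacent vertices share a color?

A, C, D, E, F, G form a clique, so at least 6 colors are needed.
6 colors suffice: color 1 → {A}; color 2 → {B, F}; color 3 → {G}; color 4 → {D}; color 5 → {E}; color 6 → {C}. Each edge has distinct colors on its endpoints.

6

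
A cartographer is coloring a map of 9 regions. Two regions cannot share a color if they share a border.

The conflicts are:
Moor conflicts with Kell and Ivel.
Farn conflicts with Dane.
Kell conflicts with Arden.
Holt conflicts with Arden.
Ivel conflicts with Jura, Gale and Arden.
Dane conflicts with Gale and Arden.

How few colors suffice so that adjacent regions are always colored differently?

2

Holt and Arden conflict, so at least 2 colors are needed.
One proper 2-coloring: Moor=1, Farn=1, Kell=2, Holt=2, Ivel=2, Dane=2, Jura=1, Gale=1, Arden=1. No two conflicting regions share a color.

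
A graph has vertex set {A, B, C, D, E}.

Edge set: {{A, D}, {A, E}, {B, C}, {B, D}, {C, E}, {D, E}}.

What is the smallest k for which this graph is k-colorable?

3

A, D, E form a triangle, so at least 3 colors are needed.
3 colors suffice: color 1 → {B, E}; color 2 → {C, D}; color 3 → {A}. Each edge has distinct colors on its endpoints.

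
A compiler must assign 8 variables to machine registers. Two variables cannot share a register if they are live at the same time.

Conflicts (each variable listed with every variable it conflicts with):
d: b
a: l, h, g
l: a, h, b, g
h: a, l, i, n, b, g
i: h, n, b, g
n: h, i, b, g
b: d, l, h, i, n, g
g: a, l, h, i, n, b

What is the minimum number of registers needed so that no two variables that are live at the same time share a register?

5

h, i, n, b, g pairwise conflict, so at least 5 registers are needed.
A valid assignment using 5 registers: d=1, a=3, l=4, h=2, i=5, n=4, b=3, g=1. Every pair that conflicts lands in different registers.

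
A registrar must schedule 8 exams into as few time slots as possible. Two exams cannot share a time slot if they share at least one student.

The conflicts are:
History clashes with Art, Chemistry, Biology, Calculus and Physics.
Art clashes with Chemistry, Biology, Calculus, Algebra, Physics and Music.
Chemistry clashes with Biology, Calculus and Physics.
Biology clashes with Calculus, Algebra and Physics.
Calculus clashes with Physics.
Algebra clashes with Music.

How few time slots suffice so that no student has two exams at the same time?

History, Art, Chemistry, Biology, Calculus, Physics are mutually in conflict, so at least 6 time slots are needed.
Using 6 time slots: History=3, Art=1, Chemistry=4, Biology=2, Calculus=6, Algebra=3, Physics=5, Music=2. Every pair that conflicts lands in different time slots.

6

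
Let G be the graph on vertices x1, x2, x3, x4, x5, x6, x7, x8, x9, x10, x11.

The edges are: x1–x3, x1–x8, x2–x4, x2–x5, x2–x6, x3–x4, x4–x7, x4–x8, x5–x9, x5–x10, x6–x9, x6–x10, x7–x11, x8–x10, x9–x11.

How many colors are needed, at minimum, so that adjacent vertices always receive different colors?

The cycle x8-x10-x6-x2-x4-x8 has odd length 5, so it cannot be 2-colored; at least 3 colors are needed.
3 colors suffice: color R → {x1, x4, x9, x10}; color B → {x2, x3, x7, x8}; color G → {x5, x6, x11}. Every edge joins two different colors.

3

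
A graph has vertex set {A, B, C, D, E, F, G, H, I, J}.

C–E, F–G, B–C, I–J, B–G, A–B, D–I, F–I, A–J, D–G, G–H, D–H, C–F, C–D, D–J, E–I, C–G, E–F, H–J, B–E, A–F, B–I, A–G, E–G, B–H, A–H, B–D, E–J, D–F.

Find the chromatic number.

B, D, G, H are pairwise adjacent (a clique of size 4), so at least 4 colors are needed.
4 colors suffice: color 1 → {A, D, E}; color 2 → {B, F, J}; color 3 → {G, I}; color 4 → {C, H}. Each edge has distinct colors on its endpoints.

4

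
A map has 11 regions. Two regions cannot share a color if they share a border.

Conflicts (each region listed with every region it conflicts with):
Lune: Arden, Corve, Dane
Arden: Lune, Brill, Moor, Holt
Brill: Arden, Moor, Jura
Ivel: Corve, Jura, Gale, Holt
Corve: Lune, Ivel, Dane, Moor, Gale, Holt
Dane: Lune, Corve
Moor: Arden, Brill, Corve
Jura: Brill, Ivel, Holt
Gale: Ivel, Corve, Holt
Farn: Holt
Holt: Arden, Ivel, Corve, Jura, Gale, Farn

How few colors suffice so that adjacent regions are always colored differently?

4

Ivel, Corve, Gale, Holt pairwise conflict, so at least 4 colors are needed.
A valid assignment using 4 colors: Lune=1, Arden=2, Brill=3, Ivel=3, Corve=2, Dane=3, Moor=1, Jura=2, Gale=4, Farn=2, Holt=1. Every pair that conflicts lands in different colors.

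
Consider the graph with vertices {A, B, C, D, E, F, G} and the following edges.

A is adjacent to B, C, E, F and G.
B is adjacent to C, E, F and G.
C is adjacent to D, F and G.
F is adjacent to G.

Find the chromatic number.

5

A, B, C, F, G are pairwise adjacent (a clique of size 5), so at least 5 colors are needed.
A valid assignment using 5 colors: A=3, B=2, C=1, D=2, E=1, F=5, G=4. Each edge has distinct colors on its endpoints.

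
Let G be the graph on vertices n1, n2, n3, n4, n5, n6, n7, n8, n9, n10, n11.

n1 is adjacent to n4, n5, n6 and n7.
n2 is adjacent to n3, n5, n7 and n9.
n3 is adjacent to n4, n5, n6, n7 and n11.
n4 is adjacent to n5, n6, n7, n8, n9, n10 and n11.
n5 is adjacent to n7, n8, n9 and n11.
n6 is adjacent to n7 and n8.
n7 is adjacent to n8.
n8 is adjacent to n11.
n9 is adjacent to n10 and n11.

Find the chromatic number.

n4, n6, n7, n8 are pairwise adjacent (a clique of size 4), so at least 4 colors are needed.
One proper 4-coloring: n1=yellow, n2=red, n3=yellow, n4=red, n5=blue, n6=blue, n7=green, n8=yellow, n9=yellow, n10=blue, n11=green. No two adjacent vertices share a color.

4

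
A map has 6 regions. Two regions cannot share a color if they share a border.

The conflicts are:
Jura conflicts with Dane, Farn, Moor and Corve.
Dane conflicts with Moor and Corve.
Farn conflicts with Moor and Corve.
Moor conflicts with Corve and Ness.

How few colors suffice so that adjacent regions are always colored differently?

4

Jura, Farn, Moor, Corve all conflict with each other, so at least 4 colors are needed.
One proper 4-coloring: Jura=2, Dane=4, Farn=4, Moor=1, Corve=3, Ness=2. No two conflicting regions share a color.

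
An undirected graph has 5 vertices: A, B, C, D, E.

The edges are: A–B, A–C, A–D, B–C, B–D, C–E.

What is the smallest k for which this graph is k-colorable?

3

A, B, D form a triangle, so at least 3 colors are needed.
A valid assignment using 3 colors: A=1, B=2, C=3, D=3, E=1. Each edge has distinct colors on its endpoints.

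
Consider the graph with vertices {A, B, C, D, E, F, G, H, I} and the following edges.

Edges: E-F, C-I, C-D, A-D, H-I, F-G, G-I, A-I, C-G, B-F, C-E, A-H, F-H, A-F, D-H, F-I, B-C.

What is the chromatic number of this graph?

4

A, F, H, I form a clique, so at least 4 colors are needed.
4 colors suffice: color red → {C, F}; color blue → {B, D, E, I}; color green → {G, H}; color yellow → {A}. Every edge joins two different colors.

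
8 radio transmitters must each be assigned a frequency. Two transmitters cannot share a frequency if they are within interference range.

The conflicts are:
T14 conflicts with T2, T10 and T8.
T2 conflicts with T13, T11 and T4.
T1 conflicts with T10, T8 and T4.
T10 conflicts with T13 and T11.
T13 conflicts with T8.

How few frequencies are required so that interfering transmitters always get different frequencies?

3

The cycle T8-T13-T2-T4-T1-T8 has odd length 5, so it cannot be 2-colored; at least 3 frequencies are needed.
Using 3 frequencies: T14=2, T2=1, T1=2, T10=1, T13=2, T8=1, T11=2, T4=3. No two conflicting transmitters share a frequency.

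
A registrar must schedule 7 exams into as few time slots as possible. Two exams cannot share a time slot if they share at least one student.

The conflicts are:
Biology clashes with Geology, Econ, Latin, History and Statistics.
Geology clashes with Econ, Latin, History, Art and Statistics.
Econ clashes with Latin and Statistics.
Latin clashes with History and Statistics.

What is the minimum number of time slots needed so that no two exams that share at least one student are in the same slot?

5

Biology, Geology, Econ, Latin, Statistics are mutually in conflict, so at least 5 time slots are needed.
5 time slots suffice: time slot 1 → {Geology}; time slot 2 → {Latin, Art}; time slot 3 → {Biology}; time slot 4 → {Econ, History}; time slot 5 → {Statistics}. Each listed conflict is separated.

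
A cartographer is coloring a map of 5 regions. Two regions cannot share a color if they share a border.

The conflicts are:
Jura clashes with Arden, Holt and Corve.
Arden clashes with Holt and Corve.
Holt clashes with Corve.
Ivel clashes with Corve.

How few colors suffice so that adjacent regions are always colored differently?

Jura, Arden, Holt, Corve all conflict with each other, so at least 4 colors are needed.
4 colors suffice: Jura=4, Arden=3, Holt=2, Ivel=2, Corve=1. Each listed conflict is separated.

4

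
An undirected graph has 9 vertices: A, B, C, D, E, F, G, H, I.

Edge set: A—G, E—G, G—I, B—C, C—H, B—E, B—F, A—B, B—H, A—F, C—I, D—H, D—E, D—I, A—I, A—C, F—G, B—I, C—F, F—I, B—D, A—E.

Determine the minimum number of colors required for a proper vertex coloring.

A, B, C, F, I form a clique, so at least 5 colors are needed.
5 colors suffice: A=3, B=1, C=4, D=3, E=2, F=5, G=1, H=2, I=2. Every edge joins two different colors.

5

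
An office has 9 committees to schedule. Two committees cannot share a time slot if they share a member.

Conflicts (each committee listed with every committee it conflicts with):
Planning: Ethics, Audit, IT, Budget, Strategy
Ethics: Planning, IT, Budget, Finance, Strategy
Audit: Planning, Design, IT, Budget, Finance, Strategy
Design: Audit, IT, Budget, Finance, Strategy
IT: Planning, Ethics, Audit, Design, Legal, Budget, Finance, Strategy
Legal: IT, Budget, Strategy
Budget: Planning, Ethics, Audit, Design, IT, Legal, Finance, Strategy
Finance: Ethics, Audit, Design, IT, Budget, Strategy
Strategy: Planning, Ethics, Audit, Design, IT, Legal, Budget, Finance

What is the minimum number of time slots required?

Audit, Design, IT, Budget, Finance, Strategy all conflict with each other, so at least 6 time slots are needed.
6 time slots suffice: time slot 1 → {Budget}; time slot 2 → {IT}; time slot 3 → {Strategy}; time slot 4 → {Ethics, Audit, Legal}; time slot 5 → {Planning, Finance}; time slot 6 → {Design}. Each listed conflict is separated.

6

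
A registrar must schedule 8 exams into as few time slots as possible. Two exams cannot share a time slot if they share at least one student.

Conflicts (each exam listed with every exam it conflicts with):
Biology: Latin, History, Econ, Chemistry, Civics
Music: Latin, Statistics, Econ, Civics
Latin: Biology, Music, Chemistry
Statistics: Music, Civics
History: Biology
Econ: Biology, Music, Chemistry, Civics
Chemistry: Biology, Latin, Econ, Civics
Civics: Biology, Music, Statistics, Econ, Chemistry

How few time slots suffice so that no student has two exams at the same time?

4

Biology, Econ, Chemistry, Civics pairwise conflict, so at least 4 time slots are needed.
4 time slots suffice: time slot 1 → {Latin, History, Civics}; time slot 2 → {Biology, Music}; time slot 3 → {Statistics, Econ}; time slot 4 → {Chemistry}. Every pair that conflicts lands in different time slots.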